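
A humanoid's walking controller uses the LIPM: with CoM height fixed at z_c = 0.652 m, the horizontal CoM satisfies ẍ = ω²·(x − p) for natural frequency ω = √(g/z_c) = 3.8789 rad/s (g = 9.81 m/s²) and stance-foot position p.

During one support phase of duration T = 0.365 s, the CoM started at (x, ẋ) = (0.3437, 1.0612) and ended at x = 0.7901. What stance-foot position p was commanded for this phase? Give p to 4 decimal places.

p = 0.4148

ωT = 3.8789·0.365 = 1.415798; cosh(ωT) = 2.181253, sinh(ωT) = 1.938522
x(T) = p + (x₀−p)·cosh(ωT) + (ẋ₀/ω)·sinh(ωT) ⇒ p·(1 − cosh) = x(T) − x₀·cosh − (ẋ₀/ω)·sinh
numerator   = 0.7901 − (0.3437)·2.181253 − (1.0612/3.8789)·1.938522 = -0.489943
denominator = 1 − 2.181253 = -1.181253
p = -0.489943 / -1.181253 = 0.4148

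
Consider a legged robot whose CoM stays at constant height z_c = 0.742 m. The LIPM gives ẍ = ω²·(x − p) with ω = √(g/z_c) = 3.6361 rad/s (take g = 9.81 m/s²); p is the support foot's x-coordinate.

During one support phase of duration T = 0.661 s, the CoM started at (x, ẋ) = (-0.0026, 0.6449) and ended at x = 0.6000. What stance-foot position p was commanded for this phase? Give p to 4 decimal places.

ωT = 3.6361·0.661 = 2.403462; cosh(ωT) = 5.575905, sinh(ωT) = 5.485501
x(T) = p + (x₀−p)·cosh(ωT) + (ẋ₀/ω)·sinh(ωT) ⇒ p·(1 − cosh) = x(T) − x₀·cosh − (ẋ₀/ω)·sinh
numerator   = 0.6000 − (-0.0026)·5.575905 − (0.6449/3.6361)·5.485501 = -0.358413
denominator = 1 − 5.575905 = -4.575905
p = -0.358413 / -4.575905 = 0.0783

p = 0.0783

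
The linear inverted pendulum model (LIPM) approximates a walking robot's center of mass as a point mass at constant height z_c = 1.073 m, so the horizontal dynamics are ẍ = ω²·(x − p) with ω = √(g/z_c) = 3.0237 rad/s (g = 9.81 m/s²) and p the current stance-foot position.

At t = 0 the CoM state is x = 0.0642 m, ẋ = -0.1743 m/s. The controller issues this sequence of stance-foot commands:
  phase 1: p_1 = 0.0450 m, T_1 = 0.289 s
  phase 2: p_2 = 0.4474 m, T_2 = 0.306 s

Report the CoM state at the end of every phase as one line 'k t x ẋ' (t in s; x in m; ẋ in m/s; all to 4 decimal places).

1 0.2890 0.0150 -0.1878
2 0.5950 -0.2497 -1.6640

phase 1: p=0.0450, T=0.289, ωT=0.873849, cosh=1.406729, sinh=0.989387; start (x,ẋ)=(0.064200, -0.174300) → end (x,ẋ)=(0.014976, -0.187754)
phase 2: p=0.4474, T=0.306, ωT=0.925252, cosh=1.459468, sinh=1.063036; start (x,ẋ)=(0.014976, -0.187754) → end (x,ẋ)=(-0.249717, -1.663962)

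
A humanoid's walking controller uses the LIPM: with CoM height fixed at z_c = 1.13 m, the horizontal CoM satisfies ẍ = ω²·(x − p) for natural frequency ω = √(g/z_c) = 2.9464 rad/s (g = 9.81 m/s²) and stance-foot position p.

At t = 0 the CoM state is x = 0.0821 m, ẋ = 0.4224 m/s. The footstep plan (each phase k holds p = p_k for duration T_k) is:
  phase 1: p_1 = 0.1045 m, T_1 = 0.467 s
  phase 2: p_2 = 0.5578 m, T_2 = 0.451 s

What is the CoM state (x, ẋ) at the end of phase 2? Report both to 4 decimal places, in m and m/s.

x = 0.5405, ẋ = 0.3355

phase 1: p=0.1045, T=0.467, ωT=1.375969, cosh=2.105753, sinh=1.853158; start (x,ẋ)=(0.082100, 0.422400) → end (x,ẋ)=(0.323002, 0.767163)
phase 2: p=0.5578, T=0.451, ωT=1.328826, cosh=2.020698, sinh=1.755910; start (x,ẋ)=(0.323002, 0.767163) → end (x,ẋ)=(0.540536, 0.335452)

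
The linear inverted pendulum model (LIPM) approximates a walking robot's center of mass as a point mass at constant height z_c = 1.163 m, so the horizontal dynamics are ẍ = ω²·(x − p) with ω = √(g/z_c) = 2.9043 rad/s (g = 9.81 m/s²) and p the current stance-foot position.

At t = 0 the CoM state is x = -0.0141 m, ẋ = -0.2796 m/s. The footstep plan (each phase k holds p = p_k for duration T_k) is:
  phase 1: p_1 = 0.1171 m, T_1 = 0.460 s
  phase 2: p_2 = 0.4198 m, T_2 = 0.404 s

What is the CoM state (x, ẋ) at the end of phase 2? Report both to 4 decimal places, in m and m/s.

phase 1: p=0.1171, T=0.460, ωT=1.335978, cosh=2.033308, sinh=1.770407; start (x,ẋ)=(-0.014100, -0.279600) → end (x,ẋ)=(-0.320109, -1.243116)
phase 2: p=0.4198, T=0.404, ωT=1.173337, cosh=1.771048, sinh=1.461715; start (x,ẋ)=(-0.320109, -1.243116) → end (x,ẋ)=(-1.516266, -5.342723)

x = -1.5163, ẋ = -5.3427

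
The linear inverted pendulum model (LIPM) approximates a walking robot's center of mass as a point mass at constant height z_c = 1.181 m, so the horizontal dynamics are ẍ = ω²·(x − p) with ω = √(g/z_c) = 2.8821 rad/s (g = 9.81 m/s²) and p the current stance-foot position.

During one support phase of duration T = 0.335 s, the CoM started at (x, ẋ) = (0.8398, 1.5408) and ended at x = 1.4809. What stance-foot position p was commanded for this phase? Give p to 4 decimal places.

p = 0.7585

ωT = 2.8821·0.335 = 0.965504; cosh(ωT) = 1.503450, sinh(ωT) = 1.122659
x(T) = p + (x₀−p)·cosh(ωT) + (ẋ₀/ω)·sinh(ωT) ⇒ p·(1 − cosh) = x(T) − x₀·cosh − (ẋ₀/ω)·sinh
numerator   = 1.4809 − (0.8398)·1.503450 − (1.5408/2.8821)·1.122659 = -0.381883
denominator = 1 − 1.503450 = -0.503450
p = -0.381883 / -0.503450 = 0.7585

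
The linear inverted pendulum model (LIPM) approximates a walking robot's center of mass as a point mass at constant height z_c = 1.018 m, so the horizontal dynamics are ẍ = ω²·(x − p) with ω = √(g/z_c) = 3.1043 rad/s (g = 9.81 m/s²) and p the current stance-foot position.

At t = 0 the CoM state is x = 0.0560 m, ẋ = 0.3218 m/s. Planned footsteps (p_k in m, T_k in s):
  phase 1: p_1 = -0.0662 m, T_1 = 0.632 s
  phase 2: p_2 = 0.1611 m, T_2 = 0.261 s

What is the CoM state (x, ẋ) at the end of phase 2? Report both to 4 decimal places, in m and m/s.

x = 1.6617, ẋ = 4.9685

phase 1: p=-0.0662, T=0.632, ωT=1.961918, cosh=3.626771, sinh=3.486183; start (x,ẋ)=(0.056000, 0.321800) → end (x,ẋ)=(0.738378, 2.489563)
phase 2: p=0.1611, T=0.261, ωT=0.810222, cosh=1.346583, sinh=0.901824; start (x,ẋ)=(0.738378, 2.489563) → end (x,ẋ)=(1.661692, 4.968514)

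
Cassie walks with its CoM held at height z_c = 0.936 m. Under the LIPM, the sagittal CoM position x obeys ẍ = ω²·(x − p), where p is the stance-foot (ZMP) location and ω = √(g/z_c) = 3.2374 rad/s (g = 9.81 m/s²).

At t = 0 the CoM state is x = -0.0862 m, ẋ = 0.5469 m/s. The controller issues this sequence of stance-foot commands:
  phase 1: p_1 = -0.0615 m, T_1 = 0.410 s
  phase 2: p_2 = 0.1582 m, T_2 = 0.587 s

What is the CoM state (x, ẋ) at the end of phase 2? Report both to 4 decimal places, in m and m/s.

x = 1.2221, ẋ = 3.5754

phase 1: p=-0.0615, T=0.410, ωT=1.327334, cosh=2.018080, sinh=1.752897; start (x,ẋ)=(-0.086200, 0.546900) → end (x,ẋ)=(0.184774, 0.963520)
phase 2: p=0.1582, T=0.587, ωT=1.900354, cosh=3.418888, sinh=3.269372; start (x,ẋ)=(0.184774, 0.963520) → end (x,ẋ)=(1.222087, 3.575427)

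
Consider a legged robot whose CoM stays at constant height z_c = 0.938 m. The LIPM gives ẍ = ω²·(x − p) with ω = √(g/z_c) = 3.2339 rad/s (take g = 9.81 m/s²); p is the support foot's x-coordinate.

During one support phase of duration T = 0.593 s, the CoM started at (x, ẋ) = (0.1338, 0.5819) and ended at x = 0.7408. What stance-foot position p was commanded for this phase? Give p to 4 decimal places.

ωT = 3.2339·0.593 = 1.917703; cosh(ωT) = 3.476125, sinh(ωT) = 3.329181
x(T) = p + (x₀−p)·cosh(ωT) + (ẋ₀/ω)·sinh(ωT) ⇒ p·(1 − cosh) = x(T) − x₀·cosh − (ẋ₀/ω)·sinh
numerator   = 0.7408 − (0.1338)·3.476125 − (0.5819/3.2339)·3.329181 = -0.323350
denominator = 1 − 3.476125 = -2.476125
p = -0.323350 / -2.476125 = 0.1306

p = 0.1306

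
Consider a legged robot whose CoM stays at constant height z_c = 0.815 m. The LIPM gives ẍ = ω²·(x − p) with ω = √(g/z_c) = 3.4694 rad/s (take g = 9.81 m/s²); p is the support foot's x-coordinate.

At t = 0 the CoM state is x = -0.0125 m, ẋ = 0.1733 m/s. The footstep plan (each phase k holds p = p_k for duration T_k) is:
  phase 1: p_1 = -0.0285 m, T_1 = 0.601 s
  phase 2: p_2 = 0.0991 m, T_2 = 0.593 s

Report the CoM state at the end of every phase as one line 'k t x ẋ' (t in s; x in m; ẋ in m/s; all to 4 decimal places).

1 0.6010 0.2347 0.9278
2 1.1940 1.6675 5.4998

phase 1: p=-0.0285, T=0.601, ωT=2.085109, cosh=4.084883, sinh=3.960589; start (x,ẋ)=(-0.012500, 0.173300) → end (x,ẋ)=(0.234694, 0.927764)
phase 2: p=0.0991, T=0.593, ωT=2.057354, cosh=3.976515, sinh=3.848723; start (x,ẋ)=(0.234694, 0.927764) → end (x,ẋ)=(1.667490, 5.499815)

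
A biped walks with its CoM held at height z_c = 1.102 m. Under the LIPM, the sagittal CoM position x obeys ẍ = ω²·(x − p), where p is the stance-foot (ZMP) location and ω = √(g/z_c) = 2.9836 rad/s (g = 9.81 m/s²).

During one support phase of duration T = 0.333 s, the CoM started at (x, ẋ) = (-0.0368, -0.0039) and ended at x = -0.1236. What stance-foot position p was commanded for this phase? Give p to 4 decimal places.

ωT = 2.9836·0.333 = 0.993539; cosh(ωT) = 1.535520, sinh(ωT) = 1.165256
x(T) = p + (x₀−p)·cosh(ωT) + (ẋ₀/ω)·sinh(ωT) ⇒ p·(1 − cosh) = x(T) − x₀·cosh − (ẋ₀/ω)·sinh
numerator   = -0.1236 − (-0.0368)·1.535520 − (-0.0039/2.9836)·1.165256 = -0.065570
denominator = 1 − 1.535520 = -0.535520
p = -0.065570 / -0.535520 = 0.1224

p = 0.1224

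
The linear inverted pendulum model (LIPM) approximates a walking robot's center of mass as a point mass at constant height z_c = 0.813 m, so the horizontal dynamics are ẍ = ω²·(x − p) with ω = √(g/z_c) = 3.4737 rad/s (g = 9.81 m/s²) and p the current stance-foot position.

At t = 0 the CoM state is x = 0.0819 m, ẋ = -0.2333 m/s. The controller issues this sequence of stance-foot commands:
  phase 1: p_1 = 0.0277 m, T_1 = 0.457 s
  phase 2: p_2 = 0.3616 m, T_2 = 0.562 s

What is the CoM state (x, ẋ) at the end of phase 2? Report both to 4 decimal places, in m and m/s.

x = -1.0597, ẋ = -4.7847

phase 1: p=0.0277, T=0.457, ωT=1.587481, cosh=2.547926, sinh=2.343486; start (x,ẋ)=(0.081900, -0.233300) → end (x,ẋ)=(0.008405, -0.153212)
phase 2: p=0.3616, T=0.562, ωT=1.952219, cosh=3.593132, sinh=3.451173; start (x,ẋ)=(0.008405, -0.153212) → end (x,ẋ)=(-1.059696, -4.784736)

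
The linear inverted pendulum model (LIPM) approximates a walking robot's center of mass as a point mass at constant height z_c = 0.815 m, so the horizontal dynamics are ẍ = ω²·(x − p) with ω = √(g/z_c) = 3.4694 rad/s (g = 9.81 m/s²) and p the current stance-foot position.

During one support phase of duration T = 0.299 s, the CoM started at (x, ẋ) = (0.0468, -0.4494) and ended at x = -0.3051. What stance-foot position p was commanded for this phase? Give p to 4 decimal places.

ωT = 3.4694·0.299 = 1.037351; cosh(ωT) = 1.588062, sinh(ωT) = 1.233669
x(T) = p + (x₀−p)·cosh(ωT) + (ẋ₀/ω)·sinh(ωT) ⇒ p·(1 − cosh) = x(T) − x₀·cosh − (ẋ₀/ω)·sinh
numerator   = -0.3051 − (0.0468)·1.588062 − (-0.4494/3.4694)·1.233669 = -0.219621
denominator = 1 − 1.588062 = -0.588062
p = -0.219621 / -0.588062 = 0.3735

p = 0.3735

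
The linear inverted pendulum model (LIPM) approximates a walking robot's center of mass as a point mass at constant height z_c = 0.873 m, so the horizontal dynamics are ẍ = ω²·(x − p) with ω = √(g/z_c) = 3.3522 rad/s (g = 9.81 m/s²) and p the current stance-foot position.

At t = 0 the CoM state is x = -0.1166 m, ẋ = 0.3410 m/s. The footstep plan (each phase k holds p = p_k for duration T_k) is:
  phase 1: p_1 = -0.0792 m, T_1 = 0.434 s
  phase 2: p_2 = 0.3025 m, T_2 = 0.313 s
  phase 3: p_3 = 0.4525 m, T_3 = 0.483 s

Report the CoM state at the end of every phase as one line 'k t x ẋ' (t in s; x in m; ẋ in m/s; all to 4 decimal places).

1 0.4340 0.0423 0.5163
2 0.7470 0.0784 -0.2649
3 1.2300 -0.7205 -3.7361

phase 1: p=-0.0792, T=0.434, ωT=1.454855, cosh=2.258648, sinh=2.025214; start (x,ẋ)=(-0.116600, 0.341000) → end (x,ẋ)=(0.042340, 0.516293)
phase 2: p=0.3025, T=0.313, ωT=1.049239, cosh=1.602840, sinh=1.252636; start (x,ẋ)=(0.042340, 0.516293) → end (x,ẋ)=(0.078431, -0.264899)
phase 3: p=0.4525, T=0.483, ωT=1.619113, cosh=2.623341, sinh=2.425267; start (x,ẋ)=(0.078431, -0.264899) → end (x,ẋ)=(-0.720461, -3.736093)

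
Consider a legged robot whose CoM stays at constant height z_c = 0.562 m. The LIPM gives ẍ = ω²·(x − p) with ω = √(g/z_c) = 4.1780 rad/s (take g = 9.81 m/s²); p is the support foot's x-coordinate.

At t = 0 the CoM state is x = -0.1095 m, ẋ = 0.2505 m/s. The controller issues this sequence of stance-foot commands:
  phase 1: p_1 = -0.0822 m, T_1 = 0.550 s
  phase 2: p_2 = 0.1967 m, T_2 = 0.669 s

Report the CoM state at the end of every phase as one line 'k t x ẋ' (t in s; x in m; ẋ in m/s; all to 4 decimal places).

phase 1: p=-0.0822, T=0.550, ωT=2.297900, cosh=5.026864, sinh=4.926395; start (x,ẋ)=(-0.109500, 0.250500) → end (x,ẋ)=(0.075938, 0.697328)
phase 2: p=0.1967, T=0.669, ωT=2.795082, cosh=8.212540, sinh=8.151430; start (x,ẋ)=(0.075938, 0.697328) → end (x,ẋ)=(0.565450, 1.614082)

1 0.5500 0.0759 0.6973
2 1.2190 0.5654 1.6141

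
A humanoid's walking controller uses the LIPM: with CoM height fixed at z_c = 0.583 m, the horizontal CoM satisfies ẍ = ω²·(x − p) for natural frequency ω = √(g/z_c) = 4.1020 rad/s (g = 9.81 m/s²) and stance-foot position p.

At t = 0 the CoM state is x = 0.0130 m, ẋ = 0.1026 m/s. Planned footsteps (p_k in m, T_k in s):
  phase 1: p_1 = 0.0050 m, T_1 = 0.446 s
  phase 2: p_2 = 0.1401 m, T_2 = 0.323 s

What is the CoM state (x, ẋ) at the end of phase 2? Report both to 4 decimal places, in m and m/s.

phase 1: p=0.0050, T=0.446, ωT=1.829492, cosh=3.195608, sinh=3.035113; start (x,ẋ)=(0.013000, 0.102600) → end (x,ẋ)=(0.106480, 0.427470)
phase 2: p=0.1401, T=0.323, ωT=1.324946, cosh=2.013900, sinh=1.748082; start (x,ẋ)=(0.106480, 0.427470) → end (x,ẋ)=(0.254560, 0.619802)

x = 0.2546, ẋ = 0.6198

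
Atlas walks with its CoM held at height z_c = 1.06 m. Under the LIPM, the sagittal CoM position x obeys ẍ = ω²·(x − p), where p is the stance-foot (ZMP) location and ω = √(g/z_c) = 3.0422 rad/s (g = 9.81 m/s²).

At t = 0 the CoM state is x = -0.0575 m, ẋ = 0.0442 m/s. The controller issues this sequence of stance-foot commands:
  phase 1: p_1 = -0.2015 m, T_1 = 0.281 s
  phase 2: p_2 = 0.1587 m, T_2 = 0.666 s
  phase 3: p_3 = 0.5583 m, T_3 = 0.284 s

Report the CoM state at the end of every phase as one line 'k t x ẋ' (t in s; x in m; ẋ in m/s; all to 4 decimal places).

phase 1: p=-0.2015, T=0.281, ωT=0.854858, cosh=1.388192, sinh=0.962849; start (x,ẋ)=(-0.057500, 0.044200) → end (x,ẋ)=(0.012389, 0.483160)
phase 2: p=0.1587, T=0.666, ωT=2.026105, cosh=3.858168, sinh=3.726320; start (x,ẋ)=(0.012389, 0.483160) → end (x,ẋ)=(0.186018, 0.205498)
phase 3: p=0.5583, T=0.284, ωT=0.863985, cosh=1.397038, sinh=0.975558; start (x,ẋ)=(0.186018, 0.205498) → end (x,ẋ)=(0.104107, -0.817786)

1 0.2810 0.0124 0.4832
2 0.9470 0.1860 0.2055
3 1.2310 0.1041 -0.8178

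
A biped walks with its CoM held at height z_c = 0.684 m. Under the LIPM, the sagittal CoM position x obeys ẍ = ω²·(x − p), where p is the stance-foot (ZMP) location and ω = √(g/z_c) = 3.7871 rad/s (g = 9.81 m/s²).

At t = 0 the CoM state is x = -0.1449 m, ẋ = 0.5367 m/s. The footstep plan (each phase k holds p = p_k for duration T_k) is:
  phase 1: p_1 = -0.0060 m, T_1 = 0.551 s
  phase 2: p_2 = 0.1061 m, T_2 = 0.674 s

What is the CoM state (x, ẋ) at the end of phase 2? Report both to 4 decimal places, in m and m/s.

x = -0.4735, ẋ = -2.1516

phase 1: p=-0.0060, T=0.551, ωT=2.086692, cosh=4.091156, sinh=3.967059; start (x,ẋ)=(-0.144900, 0.536700) → end (x,ẋ)=(-0.012058, 0.108939)
phase 2: p=0.1061, T=0.674, ωT=2.552505, cosh=6.458559, sinh=6.380672; start (x,ẋ)=(-0.012058, 0.108939) → end (x,ẋ)=(-0.473487, -2.151616)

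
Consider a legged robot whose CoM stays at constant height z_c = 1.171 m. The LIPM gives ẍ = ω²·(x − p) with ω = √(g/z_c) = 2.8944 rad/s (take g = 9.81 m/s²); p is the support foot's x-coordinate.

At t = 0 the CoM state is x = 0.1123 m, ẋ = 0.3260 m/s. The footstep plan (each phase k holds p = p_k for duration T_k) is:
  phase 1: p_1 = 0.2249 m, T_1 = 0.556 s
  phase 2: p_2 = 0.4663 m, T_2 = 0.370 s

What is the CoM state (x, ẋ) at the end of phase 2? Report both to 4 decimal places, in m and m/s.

phase 1: p=0.2249, T=0.556, ωT=1.609286, cosh=2.599636, sinh=2.399606; start (x,ẋ)=(0.112300, 0.326000) → end (x,ẋ)=(0.202452, 0.065427)
phase 2: p=0.4663, T=0.370, ωT=1.070928, cosh=1.630388, sinh=1.287698; start (x,ẋ)=(0.202452, 0.065427) → end (x,ẋ)=(0.065233, -0.876721)

x = 0.0652, ẋ = -0.8767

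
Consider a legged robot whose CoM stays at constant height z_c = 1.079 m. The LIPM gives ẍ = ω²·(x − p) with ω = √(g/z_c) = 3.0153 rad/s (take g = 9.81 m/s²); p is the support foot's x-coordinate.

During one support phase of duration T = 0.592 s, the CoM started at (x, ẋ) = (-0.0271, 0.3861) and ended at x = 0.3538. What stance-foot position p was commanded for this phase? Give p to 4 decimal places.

ωT = 3.0153·0.592 = 1.785058; cosh(ωT) = 3.063855, sinh(ωT) = 2.896068
x(T) = p + (x₀−p)·cosh(ωT) + (ẋ₀/ω)·sinh(ωT) ⇒ p·(1 − cosh) = x(T) − x₀·cosh − (ẋ₀/ω)·sinh
numerator   = 0.3538 − (-0.0271)·3.063855 − (0.3861/3.0153)·2.896068 = 0.065998
denominator = 1 − 3.063855 = -2.063855
p = 0.065998 / -2.063855 = -0.0320

p = -0.0320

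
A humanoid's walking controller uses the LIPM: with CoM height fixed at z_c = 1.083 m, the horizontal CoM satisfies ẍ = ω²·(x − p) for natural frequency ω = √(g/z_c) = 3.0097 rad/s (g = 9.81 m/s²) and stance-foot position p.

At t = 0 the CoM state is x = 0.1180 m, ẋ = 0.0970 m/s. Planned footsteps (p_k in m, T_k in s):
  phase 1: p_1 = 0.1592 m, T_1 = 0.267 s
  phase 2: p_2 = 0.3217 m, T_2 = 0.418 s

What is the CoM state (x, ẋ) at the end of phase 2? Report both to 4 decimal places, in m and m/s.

x = -0.0272, ẋ = -0.8830

phase 1: p=0.1592, T=0.267, ωT=0.803590, cosh=1.340632, sinh=0.892913; start (x,ẋ)=(0.118000, 0.097000) → end (x,ẋ)=(0.132744, 0.019320)
phase 2: p=0.3217, T=0.418, ωT=1.258055, cosh=1.901388, sinh=1.617182; start (x,ẋ)=(0.132744, 0.019320) → end (x,ẋ)=(-0.027198, -0.882958)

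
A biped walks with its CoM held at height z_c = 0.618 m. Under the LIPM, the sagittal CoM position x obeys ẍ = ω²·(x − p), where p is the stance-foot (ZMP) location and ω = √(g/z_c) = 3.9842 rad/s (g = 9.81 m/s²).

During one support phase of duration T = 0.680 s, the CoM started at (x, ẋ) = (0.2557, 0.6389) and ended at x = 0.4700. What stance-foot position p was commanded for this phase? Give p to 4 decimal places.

p = 0.4062

ωT = 3.9842·0.680 = 2.709256; cosh(ωT) = 7.542342, sinh(ωT) = 7.475756
x(T) = p + (x₀−p)·cosh(ωT) + (ẋ₀/ω)·sinh(ωT) ⇒ p·(1 − cosh) = x(T) − x₀·cosh − (ẋ₀/ω)·sinh
numerator   = 0.4700 − (0.2557)·7.542342 − (0.6389/3.9842)·7.475756 = -2.657377
denominator = 1 − 7.542342 = -6.542342
p = -2.657377 / -6.542342 = 0.4062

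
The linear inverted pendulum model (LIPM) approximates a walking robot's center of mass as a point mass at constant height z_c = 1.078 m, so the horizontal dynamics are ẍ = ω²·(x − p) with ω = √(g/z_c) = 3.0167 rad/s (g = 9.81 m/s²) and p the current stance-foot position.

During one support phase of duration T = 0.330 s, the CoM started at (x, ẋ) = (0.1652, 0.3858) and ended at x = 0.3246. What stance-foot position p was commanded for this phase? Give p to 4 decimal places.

p = 0.1466

ωT = 3.0167·0.330 = 0.995511; cosh(ωT) = 1.537821, sinh(ωT) = 1.168286
x(T) = p + (x₀−p)·cosh(ωT) + (ẋ₀/ω)·sinh(ωT) ⇒ p·(1 − cosh) = x(T) − x₀·cosh − (ẋ₀/ω)·sinh
numerator   = 0.3246 − (0.1652)·1.537821 − (0.3858/3.0167)·1.168286 = -0.078858
denominator = 1 − 1.537821 = -0.537821
p = -0.078858 / -0.537821 = 0.1466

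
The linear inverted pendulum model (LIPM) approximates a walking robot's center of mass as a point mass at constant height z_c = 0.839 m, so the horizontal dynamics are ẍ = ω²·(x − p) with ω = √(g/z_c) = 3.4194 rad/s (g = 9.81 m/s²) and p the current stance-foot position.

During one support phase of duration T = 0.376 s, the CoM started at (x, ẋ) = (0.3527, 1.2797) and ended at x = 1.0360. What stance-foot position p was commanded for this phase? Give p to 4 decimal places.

p = 0.2913

ωT = 3.4194·0.376 = 1.285694; cosh(ωT) = 1.946819, sinh(ωT) = 1.670360
x(T) = p + (x₀−p)·cosh(ωT) + (ẋ₀/ω)·sinh(ωT) ⇒ p·(1 − cosh) = x(T) − x₀·cosh − (ẋ₀/ω)·sinh
numerator   = 1.0360 − (0.3527)·1.946819 − (1.2797/3.4194)·1.670360 = -0.275770
denominator = 1 − 1.946819 = -0.946819
p = -0.275770 / -0.946819 = 0.2913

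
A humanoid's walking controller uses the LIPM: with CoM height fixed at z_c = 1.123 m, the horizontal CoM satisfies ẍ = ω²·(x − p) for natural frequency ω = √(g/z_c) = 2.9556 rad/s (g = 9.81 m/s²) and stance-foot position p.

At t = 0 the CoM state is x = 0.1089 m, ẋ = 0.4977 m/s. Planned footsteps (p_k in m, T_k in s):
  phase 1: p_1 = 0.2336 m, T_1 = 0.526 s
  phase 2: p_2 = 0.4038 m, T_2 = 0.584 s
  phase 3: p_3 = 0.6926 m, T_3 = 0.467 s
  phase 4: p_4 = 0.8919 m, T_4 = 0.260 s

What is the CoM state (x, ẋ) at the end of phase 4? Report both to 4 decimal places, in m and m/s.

x = 0.2554, ẋ = -1.4944

phase 1: p=0.2336, T=0.526, ωT=1.554646, cosh=2.472336, sinh=2.261072; start (x,ẋ)=(0.108900, 0.497700) → end (x,ẋ)=(0.306047, 0.397134)
phase 2: p=0.4038, T=0.584, ωT=1.726070, cosh=2.898257, sinh=2.720275; start (x,ẋ)=(0.306047, 0.397134) → end (x,ẋ)=(0.485999, 0.365053)
phase 3: p=0.6926, T=0.467, ωT=1.380265, cosh=2.113734, sinh=1.862222; start (x,ẋ)=(0.485999, 0.365053) → end (x,ẋ)=(0.485909, -0.365502)
phase 4: p=0.8919, T=0.260, ωT=0.768456, cosh=1.310081, sinh=0.846353; start (x,ẋ)=(0.485909, -0.365502) → end (x,ẋ)=(0.255355, -1.494417)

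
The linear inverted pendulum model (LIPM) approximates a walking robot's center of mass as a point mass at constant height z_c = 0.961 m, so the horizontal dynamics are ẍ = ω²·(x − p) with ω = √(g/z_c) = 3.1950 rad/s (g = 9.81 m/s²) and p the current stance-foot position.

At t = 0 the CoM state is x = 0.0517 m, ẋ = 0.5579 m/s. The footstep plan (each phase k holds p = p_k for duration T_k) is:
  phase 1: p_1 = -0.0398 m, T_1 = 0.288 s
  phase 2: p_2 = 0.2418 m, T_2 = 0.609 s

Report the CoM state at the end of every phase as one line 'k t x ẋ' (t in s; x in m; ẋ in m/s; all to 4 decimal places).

1 0.2880 0.2776 1.1198
2 0.8970 1.5711 4.3906

phase 1: p=-0.0398, T=0.288, ωT=0.920160, cosh=1.454074, sinh=1.055618; start (x,ẋ)=(0.051700, 0.557900) → end (x,ẋ)=(0.277576, 1.119830)
phase 2: p=0.2418, T=0.609, ωT=1.945755, cosh=3.570897, sinh=3.428017; start (x,ẋ)=(0.277576, 1.119830) → end (x,ẋ)=(1.571054, 4.390636)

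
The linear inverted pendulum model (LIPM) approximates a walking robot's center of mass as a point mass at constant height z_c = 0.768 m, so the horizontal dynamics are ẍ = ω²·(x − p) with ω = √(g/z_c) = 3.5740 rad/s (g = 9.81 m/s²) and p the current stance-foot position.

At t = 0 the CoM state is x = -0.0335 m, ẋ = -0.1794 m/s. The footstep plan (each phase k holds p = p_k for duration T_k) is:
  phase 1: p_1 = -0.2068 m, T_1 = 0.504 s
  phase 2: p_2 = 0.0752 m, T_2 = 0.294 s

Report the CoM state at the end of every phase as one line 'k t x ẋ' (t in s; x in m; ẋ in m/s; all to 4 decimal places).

1 0.5040 0.1845 1.2666
2 0.7980 0.6954 2.5229

phase 1: p=-0.2068, T=0.504, ωT=1.801296, cosh=3.111289, sinh=2.946204; start (x,ẋ)=(-0.033500, -0.179400) → end (x,ẋ)=(0.184499, 1.266638)
phase 2: p=0.0752, T=0.294, ωT=1.050756, cosh=1.604743, sinh=1.255070; start (x,ẋ)=(0.184499, 1.266638) → end (x,ẋ)=(0.695398, 2.522902)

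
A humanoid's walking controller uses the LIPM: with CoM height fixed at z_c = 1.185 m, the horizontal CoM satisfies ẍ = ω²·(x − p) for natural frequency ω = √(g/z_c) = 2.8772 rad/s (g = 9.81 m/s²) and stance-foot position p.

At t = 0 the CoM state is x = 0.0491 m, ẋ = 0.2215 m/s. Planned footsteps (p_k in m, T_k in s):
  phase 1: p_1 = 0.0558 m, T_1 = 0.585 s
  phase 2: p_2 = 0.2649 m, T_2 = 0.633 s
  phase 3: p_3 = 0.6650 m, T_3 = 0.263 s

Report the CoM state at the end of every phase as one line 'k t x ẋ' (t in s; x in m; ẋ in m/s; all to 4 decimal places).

phase 1: p=0.0558, T=0.585, ωT=1.683162, cosh=2.784167, sinh=2.598382; start (x,ẋ)=(0.049100, 0.221500) → end (x,ẋ)=(0.237181, 0.566603)
phase 2: p=0.2649, T=0.633, ωT=1.821268, cosh=3.170754, sinh=3.008933; start (x,ẋ)=(0.237181, 0.566603) → end (x,ẋ)=(0.769556, 1.556591)
phase 3: p=0.6650, T=0.263, ωT=0.756704, cosh=1.300225, sinh=0.831014; start (x,ẋ)=(0.769556, 1.556591) → end (x,ẋ)=(1.250533, 2.273913)

1 0.5850 0.2372 0.5666
2 1.2180 0.7696 1.5566
3 1.4810 1.2505 2.2739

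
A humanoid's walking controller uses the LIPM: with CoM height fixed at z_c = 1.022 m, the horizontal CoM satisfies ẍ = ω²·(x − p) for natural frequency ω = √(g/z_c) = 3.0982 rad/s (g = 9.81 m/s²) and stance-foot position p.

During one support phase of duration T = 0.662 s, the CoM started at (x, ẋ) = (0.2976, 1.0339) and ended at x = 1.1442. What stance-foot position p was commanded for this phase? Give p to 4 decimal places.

p = 0.4430

ωT = 3.0982·0.662 = 2.051008; cosh(ωT) = 3.952172, sinh(ωT) = 3.823567
x(T) = p + (x₀−p)·cosh(ωT) + (ẋ₀/ω)·sinh(ωT) ⇒ p·(1 − cosh) = x(T) − x₀·cosh − (ẋ₀/ω)·sinh
numerator   = 1.1442 − (0.2976)·3.952172 − (1.0339/3.0982)·3.823567 = -1.307928
denominator = 1 − 3.952172 = -2.952172
p = -1.307928 / -2.952172 = 0.4430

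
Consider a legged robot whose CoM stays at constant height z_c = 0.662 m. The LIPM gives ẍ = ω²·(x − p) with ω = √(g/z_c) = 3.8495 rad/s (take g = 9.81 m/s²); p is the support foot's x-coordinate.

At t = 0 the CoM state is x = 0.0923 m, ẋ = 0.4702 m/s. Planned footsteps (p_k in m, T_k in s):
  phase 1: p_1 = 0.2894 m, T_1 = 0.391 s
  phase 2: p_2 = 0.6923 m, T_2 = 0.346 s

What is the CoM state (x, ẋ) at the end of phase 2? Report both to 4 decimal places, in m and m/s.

x = -0.7730, ẋ = -5.1591

phase 1: p=0.2894, T=0.391, ωT=1.505154, cosh=2.363416, sinh=2.141433; start (x,ẋ)=(0.092300, 0.470200) → end (x,ẋ)=(0.085138, -0.513505)
phase 2: p=0.6923, T=0.346, ωT=1.331927, cosh=2.026152, sinh=1.762184; start (x,ẋ)=(0.085138, -0.513505) → end (x,ẋ)=(-0.772971, -5.159143)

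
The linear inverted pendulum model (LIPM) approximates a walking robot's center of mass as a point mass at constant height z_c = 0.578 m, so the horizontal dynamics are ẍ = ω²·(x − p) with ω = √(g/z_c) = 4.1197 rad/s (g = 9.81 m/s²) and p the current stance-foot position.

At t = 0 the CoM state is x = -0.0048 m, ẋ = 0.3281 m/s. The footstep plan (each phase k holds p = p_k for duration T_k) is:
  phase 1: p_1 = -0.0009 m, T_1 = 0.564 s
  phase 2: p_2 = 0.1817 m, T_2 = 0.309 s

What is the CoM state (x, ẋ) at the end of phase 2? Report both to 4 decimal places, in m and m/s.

phase 1: p=-0.0009, T=0.564, ωT=2.323511, cosh=5.154696, sinh=5.056766; start (x,ẋ)=(-0.004800, 0.328100) → end (x,ẋ)=(0.381726, 1.610009)
phase 2: p=0.1817, T=0.309, ωT=1.272987, cosh=1.925750, sinh=1.645756; start (x,ẋ)=(0.381726, 1.610009) → end (x,ẋ)=(1.210074, 4.456658)

x = 1.2101, ẋ = 4.4567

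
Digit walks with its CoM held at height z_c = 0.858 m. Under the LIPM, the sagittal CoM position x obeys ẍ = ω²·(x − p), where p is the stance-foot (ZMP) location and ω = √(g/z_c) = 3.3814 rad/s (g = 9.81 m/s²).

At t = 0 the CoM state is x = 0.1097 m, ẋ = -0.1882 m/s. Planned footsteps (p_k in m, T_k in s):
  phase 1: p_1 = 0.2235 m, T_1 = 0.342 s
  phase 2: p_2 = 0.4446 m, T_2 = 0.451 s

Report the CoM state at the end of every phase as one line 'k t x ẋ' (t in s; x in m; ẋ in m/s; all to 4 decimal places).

1 0.3420 -0.0550 -0.8797
2 0.7930 -1.3270 -5.8144

phase 1: p=0.2235, T=0.342, ωT=1.156439, cosh=1.746599, sinh=1.431994; start (x,ẋ)=(0.109700, -0.188200) → end (x,ẋ)=(-0.054964, -0.879746)
phase 2: p=0.4446, T=0.451, ωT=1.525011, cosh=2.406407, sinh=2.188789; start (x,ẋ)=(-0.054964, -0.879746) → end (x,ẋ)=(-1.327017, -5.814386)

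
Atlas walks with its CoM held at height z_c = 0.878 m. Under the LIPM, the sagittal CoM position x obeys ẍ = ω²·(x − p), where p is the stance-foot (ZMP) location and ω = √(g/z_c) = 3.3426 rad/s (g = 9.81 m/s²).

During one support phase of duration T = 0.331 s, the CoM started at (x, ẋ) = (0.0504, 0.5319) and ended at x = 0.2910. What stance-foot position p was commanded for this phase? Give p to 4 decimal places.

ωT = 3.3426·0.331 = 1.106401; cosh(ωT) = 1.677102, sinh(ωT) = 1.346354
x(T) = p + (x₀−p)·cosh(ωT) + (ẋ₀/ω)·sinh(ωT) ⇒ p·(1 − cosh) = x(T) − x₀·cosh − (ẋ₀/ω)·sinh
numerator   = 0.2910 − (0.0504)·1.677102 − (0.5319/3.3426)·1.346354 = -0.007768
denominator = 1 − 1.677102 = -0.677102
p = -0.007768 / -0.677102 = 0.0115

p = 0.0115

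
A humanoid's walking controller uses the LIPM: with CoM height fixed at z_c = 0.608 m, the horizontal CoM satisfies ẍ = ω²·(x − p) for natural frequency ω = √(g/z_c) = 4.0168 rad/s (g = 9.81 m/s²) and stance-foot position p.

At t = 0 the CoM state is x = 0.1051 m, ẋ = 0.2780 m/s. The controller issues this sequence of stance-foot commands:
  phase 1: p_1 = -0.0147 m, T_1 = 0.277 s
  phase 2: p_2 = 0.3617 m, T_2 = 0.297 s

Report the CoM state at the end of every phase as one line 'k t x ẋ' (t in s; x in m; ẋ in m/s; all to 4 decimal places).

phase 1: p=-0.0147, T=0.277, ωT=1.112654, cosh=1.685553, sinh=1.356868; start (x,ẋ)=(0.105100, 0.278000) → end (x,ẋ)=(0.281137, 1.121526)
phase 2: p=0.3617, T=0.297, ωT=1.192990, cosh=1.800118, sinh=1.496805; start (x,ẋ)=(0.281137, 1.121526) → end (x,ẋ)=(0.634598, 1.534506)

1 0.2770 0.2811 1.1215
2 0.5740 0.6346 1.5345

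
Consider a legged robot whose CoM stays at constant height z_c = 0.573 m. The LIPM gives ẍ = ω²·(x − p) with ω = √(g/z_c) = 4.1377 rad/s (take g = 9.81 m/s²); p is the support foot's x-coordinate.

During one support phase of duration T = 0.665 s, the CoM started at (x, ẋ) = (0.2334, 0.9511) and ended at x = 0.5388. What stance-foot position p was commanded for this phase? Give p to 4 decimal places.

p = 0.4501

ωT = 4.1377·0.665 = 2.751571; cosh(ωT) = 7.865523, sinh(ωT) = 7.801695
x(T) = p + (x₀−p)·cosh(ωT) + (ẋ₀/ω)·sinh(ωT) ⇒ p·(1 − cosh) = x(T) − x₀·cosh − (ẋ₀/ω)·sinh
numerator   = 0.5388 − (0.2334)·7.865523 − (0.9511/4.1377)·7.801695 = -3.090326
denominator = 1 − 7.865523 = -6.865523
p = -3.090326 / -6.865523 = 0.4501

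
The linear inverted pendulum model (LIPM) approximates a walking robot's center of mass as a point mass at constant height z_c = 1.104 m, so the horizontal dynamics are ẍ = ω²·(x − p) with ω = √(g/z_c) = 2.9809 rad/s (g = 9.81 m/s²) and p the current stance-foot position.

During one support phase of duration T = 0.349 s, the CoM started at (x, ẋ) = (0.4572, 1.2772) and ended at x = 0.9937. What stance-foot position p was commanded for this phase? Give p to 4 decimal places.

p = 0.4472

ωT = 2.9809·0.349 = 1.040334; cosh(ωT) = 1.591750, sinh(ωT) = 1.238413
x(T) = p + (x₀−p)·cosh(ωT) + (ẋ₀/ω)·sinh(ωT) ⇒ p·(1 − cosh) = x(T) − x₀·cosh − (ẋ₀/ω)·sinh
numerator   = 0.9937 − (0.4572)·1.591750 − (1.2772/2.9809)·1.238413 = -0.264660
denominator = 1 − 1.591750 = -0.591750
p = -0.264660 / -0.591750 = 0.4472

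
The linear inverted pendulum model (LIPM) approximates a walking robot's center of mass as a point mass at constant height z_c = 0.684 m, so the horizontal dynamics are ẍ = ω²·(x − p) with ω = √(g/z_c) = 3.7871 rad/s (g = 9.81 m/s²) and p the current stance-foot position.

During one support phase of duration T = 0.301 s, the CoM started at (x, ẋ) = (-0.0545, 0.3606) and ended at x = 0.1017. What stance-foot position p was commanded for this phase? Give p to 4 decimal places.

ωT = 3.7871·0.301 = 1.139917; cosh(ωT) = 1.723177, sinh(ωT) = 1.403332
x(T) = p + (x₀−p)·cosh(ωT) + (ẋ₀/ω)·sinh(ωT) ⇒ p·(1 − cosh) = x(T) − x₀·cosh − (ẋ₀/ω)·sinh
numerator   = 0.1017 − (-0.0545)·1.723177 − (0.3606/3.7871)·1.403332 = 0.061991
denominator = 1 − 1.723177 = -0.723177
p = 0.061991 / -0.723177 = -0.0857

p = -0.0857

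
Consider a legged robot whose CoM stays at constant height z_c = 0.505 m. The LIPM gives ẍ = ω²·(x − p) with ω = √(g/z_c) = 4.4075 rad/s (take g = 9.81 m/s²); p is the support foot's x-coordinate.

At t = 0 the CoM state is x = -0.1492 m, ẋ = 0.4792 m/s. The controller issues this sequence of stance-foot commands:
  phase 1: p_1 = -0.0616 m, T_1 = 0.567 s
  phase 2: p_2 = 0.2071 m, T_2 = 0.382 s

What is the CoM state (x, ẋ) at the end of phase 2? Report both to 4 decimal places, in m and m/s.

x = 0.1494, ẋ = -0.0212

phase 1: p=-0.0616, T=0.567, ωT=2.499052, cosh=6.126560, sinh=6.044397; start (x,ẋ)=(-0.149200, 0.479200) → end (x,ẋ)=(0.058883, 0.602124)
phase 2: p=0.2071, T=0.382, ωT=1.683665, cosh=2.785474, sinh=2.599782; start (x,ẋ)=(0.058883, 0.602124) → end (x,ẋ)=(0.149411, -0.021150)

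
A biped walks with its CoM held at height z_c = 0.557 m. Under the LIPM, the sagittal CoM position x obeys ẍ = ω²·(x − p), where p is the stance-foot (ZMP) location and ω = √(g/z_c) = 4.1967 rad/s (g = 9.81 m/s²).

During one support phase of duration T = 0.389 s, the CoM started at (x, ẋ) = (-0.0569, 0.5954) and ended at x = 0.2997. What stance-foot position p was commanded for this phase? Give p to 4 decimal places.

ωT = 4.1967·0.389 = 1.632516; cosh(ωT) = 2.656085, sinh(ωT) = 2.460648
x(T) = p + (x₀−p)·cosh(ωT) + (ẋ₀/ω)·sinh(ωT) ⇒ p·(1 − cosh) = x(T) − x₀·cosh − (ẋ₀/ω)·sinh
numerator   = 0.2997 − (-0.0569)·2.656085 − (0.5954/4.1967)·2.460648 = 0.101731
denominator = 1 − 2.656085 = -1.656085
p = 0.101731 / -1.656085 = -0.0614

p = -0.0614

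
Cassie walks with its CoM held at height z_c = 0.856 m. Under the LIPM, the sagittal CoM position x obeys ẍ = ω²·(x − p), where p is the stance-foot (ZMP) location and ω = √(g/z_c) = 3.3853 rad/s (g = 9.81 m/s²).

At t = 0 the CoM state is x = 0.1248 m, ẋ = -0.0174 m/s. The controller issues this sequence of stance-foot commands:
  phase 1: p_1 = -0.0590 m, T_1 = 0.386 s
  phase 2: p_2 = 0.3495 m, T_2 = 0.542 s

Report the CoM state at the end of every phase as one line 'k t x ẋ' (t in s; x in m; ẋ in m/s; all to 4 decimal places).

phase 1: p=-0.0590, T=0.386, ωT=1.306726, cosh=1.982382, sinh=1.711677; start (x,ẋ)=(0.124800, -0.017400) → end (x,ẋ)=(0.296564, 1.030543)
phase 2: p=0.3495, T=0.542, ωT=1.834833, cosh=3.211863, sinh=3.052223; start (x,ẋ)=(0.296564, 1.030543) → end (x,ẋ)=(1.108625, 2.762991)

1 0.3860 0.2966 1.0305
2 0.9280 1.1086 2.7630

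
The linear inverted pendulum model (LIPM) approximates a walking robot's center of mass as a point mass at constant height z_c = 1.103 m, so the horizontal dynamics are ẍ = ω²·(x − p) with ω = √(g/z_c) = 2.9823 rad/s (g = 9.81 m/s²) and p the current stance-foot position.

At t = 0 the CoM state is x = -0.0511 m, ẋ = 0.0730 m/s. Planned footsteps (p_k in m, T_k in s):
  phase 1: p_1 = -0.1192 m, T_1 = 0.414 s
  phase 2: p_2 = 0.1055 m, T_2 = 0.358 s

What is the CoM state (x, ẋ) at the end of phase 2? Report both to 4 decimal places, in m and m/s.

x = 0.2050, ẋ = 0.5143

phase 1: p=-0.1192, T=0.414, ωT=1.234672, cosh=1.864091, sinh=1.573161; start (x,ẋ)=(-0.051100, 0.073000) → end (x,ẋ)=(0.046252, 0.455579)
phase 2: p=0.1055, T=0.358, ωT=1.067663, cosh=1.626193, sinh=1.282382; start (x,ẋ)=(0.046252, 0.455579) → end (x,ẋ)=(0.205049, 0.514269)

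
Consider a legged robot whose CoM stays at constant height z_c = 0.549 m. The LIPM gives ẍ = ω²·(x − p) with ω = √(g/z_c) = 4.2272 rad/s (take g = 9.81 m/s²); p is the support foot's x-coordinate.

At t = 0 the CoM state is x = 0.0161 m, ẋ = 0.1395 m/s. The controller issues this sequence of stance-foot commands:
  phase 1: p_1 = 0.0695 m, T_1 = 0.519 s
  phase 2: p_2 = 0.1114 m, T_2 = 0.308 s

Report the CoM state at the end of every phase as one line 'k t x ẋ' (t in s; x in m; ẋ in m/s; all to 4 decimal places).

1 0.5190 -0.0268 -0.3664
2 0.8270 -0.3090 -1.7179

phase 1: p=0.0695, T=0.519, ωT=2.193917, cosh=4.540879, sinh=4.429400; start (x,ẋ)=(0.016100, 0.139500) → end (x,ẋ)=(-0.026810, -0.366407)
phase 2: p=0.1114, T=0.308, ωT=1.301978, cosh=1.974277, sinh=1.702283; start (x,ẋ)=(-0.026810, -0.366407) → end (x,ẋ)=(-0.309016, -1.717934)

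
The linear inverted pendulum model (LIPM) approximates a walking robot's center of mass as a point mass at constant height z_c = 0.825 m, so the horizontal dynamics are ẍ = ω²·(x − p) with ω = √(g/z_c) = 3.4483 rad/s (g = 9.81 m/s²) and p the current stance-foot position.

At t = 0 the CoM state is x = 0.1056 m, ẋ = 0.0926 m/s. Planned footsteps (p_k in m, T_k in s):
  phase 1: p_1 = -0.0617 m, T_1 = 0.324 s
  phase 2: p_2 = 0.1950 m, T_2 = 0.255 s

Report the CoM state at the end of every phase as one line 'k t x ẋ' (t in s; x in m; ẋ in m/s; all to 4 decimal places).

1 0.3240 0.2580 0.9439
2 0.5790 0.5569 1.5495

phase 1: p=-0.0617, T=0.324, ωT=1.117249, cosh=1.691807, sinh=1.364628; start (x,ẋ)=(0.105600, 0.092600) → end (x,ẋ)=(0.257985, 0.943916)
phase 2: p=0.1950, T=0.255, ωT=0.879317, cosh=1.412159, sinh=0.997093; start (x,ẋ)=(0.257985, 0.943916) → end (x,ẋ)=(0.556883, 1.549519)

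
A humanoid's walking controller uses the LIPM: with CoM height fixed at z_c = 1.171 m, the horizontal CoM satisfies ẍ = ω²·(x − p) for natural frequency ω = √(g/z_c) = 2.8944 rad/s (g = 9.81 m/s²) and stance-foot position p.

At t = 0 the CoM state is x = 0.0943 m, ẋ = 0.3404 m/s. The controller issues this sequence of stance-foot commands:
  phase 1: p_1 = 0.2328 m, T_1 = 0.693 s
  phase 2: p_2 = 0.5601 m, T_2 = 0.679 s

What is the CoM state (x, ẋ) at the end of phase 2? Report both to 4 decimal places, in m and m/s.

x = -1.1874, ẋ = -4.9111

phase 1: p=0.2328, T=0.693, ωT=2.005819, cosh=3.783365, sinh=3.648815; start (x,ẋ)=(0.094300, 0.340400) → end (x,ẋ)=(0.137928, -0.174859)
phase 2: p=0.5601, T=0.679, ωT=1.965298, cosh=3.638575, sinh=3.498461; start (x,ẋ)=(0.137928, -0.174859) → end (x,ẋ)=(-1.187357, -4.911129)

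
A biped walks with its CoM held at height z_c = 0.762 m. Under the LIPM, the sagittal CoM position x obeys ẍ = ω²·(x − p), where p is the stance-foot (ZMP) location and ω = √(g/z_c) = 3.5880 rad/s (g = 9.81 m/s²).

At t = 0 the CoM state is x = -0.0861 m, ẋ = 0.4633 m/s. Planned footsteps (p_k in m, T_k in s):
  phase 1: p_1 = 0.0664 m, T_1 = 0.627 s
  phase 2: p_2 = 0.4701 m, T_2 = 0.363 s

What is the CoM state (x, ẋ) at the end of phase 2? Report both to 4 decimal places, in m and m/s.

phase 1: p=0.0664, T=0.627, ωT=2.249676, cosh=4.795048, sinh=4.689614; start (x,ẋ)=(-0.086100, 0.463300) → end (x,ẋ)=(-0.059299, -0.344471)
phase 2: p=0.4701, T=0.363, ωT=1.302444, cosh=1.975071, sinh=1.703204; start (x,ẋ)=(-0.059299, -0.344471) → end (x,ẋ)=(-0.739019, -3.915563)

x = -0.7390, ẋ = -3.9156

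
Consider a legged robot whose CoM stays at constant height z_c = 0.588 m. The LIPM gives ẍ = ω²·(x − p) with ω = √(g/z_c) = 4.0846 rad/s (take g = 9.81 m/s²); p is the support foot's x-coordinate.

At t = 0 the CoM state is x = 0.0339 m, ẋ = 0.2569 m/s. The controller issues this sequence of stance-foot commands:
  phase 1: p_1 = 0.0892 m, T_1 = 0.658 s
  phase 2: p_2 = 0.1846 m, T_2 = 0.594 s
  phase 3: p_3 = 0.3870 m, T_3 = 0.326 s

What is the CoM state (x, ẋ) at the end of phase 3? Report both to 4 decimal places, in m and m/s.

x = 0.3234, ẋ = -0.0314

phase 1: p=0.0892, T=0.658, ωT=2.687667, cosh=7.382692, sinh=7.314652; start (x,ẋ)=(0.033900, 0.256900) → end (x,ẋ)=(0.140991, 0.244392)
phase 2: p=0.1846, T=0.594, ωT=2.426252, cosh=5.702380, sinh=5.614013; start (x,ẋ)=(0.140991, 0.244392) → end (x,ẋ)=(0.271823, 0.393606)
phase 3: p=0.3870, T=0.326, ωT=1.331580, cosh=2.025540, sinh=1.761480; start (x,ẋ)=(0.271823, 0.393606) → end (x,ẋ)=(0.323446, -0.031429)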